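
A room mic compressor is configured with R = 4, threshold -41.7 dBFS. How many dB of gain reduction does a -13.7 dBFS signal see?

The signal is 28 dB above threshold.
After 4:1 compression the overshoot becomes 28/4 = 7 dB.
So the signal is attenuated by 28 − 7 = 21 dB.

21 dB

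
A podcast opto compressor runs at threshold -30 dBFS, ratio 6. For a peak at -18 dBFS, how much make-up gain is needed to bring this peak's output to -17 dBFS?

11 dB

Without make-up, output = threshold + overshoot/6 = -30 + 2 = -28 dBFS.
Gap to target: 11 dB.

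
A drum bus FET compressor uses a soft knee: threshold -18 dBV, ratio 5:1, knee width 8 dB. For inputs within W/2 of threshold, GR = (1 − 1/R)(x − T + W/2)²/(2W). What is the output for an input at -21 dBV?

x − T + W/2 = -21 − (-18) + 4 = 1.
GR = (1 − 1/5) × 1² / 16 = 0.8 × 1 / 16 = 0.05 dB.
Output = -21 − 0.05 = -21.05 dBV.

-21.05 dBV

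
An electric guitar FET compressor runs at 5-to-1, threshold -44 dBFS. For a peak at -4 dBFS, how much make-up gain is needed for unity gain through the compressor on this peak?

Overshoot 40 dB → 40/5 = 8 dB after compression, so the compressed level is -44 + 8 = -36 dBFS.
Make-up = target − compressed = -4 − (-36) = 32 dB.

32 dB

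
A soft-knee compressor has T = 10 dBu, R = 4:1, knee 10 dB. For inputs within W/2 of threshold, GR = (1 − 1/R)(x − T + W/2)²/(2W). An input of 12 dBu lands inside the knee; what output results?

10.1625 dBu

x − T + W/2 = 12 − 10 + 5 = 7.
GR = (1 − 1/4) × 7² / 20 = 0.75 × 49 / 20 = 1.8375 dB.
Output = 12 − 1.8375 = 10.1625 dBu.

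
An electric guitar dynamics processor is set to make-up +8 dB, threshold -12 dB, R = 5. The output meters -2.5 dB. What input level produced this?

Before make-up, the level was -2.5 − 8 = -10.5 dB.
Post-compression overshoot = -10.5 − (-12) = 1.5 dB.
Input overshoot = R × output overshoot = 7.5 dB → input = -12 + 7.5 = -4.5 dB.

-4.5 dB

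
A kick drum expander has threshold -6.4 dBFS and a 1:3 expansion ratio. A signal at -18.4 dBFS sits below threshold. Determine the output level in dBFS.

Below threshold, a 1:3 expander applies gain = (3−1)×(T − x) of attenuation.
(3−1) × 12 = 24 dB, so output = -18.4 − 24 = -42.4 dBFS.

-42.4 dBFS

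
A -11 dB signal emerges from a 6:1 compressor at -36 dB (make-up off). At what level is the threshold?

-41 dB

Gain reduction = -11 − (-36) = 25 dB; output overshoot = GR / (R − 1) = 25 / 5 = 5 dB.
Threshold = output − output overshoot = -36 − 5 = -41 dB.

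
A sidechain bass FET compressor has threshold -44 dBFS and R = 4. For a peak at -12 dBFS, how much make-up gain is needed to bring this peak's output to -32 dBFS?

Overshoot 32 dB → 32/4 = 8 dB after compression, so the compressed level is -44 + 8 = -36 dBFS.
Make-up = target − compressed = -32 − (-36) = 4 dB.

4 dB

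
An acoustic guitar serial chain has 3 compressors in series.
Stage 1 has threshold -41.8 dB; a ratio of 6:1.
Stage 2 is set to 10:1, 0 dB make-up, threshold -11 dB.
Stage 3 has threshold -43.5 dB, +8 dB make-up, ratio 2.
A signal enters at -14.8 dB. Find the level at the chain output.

-32.4 dB

Stage 1: 27 dB above -41.8 dB, reduced 6:1 to 4.5 dB above → -37.3 dB.
Stage 2: -37.3 dB is at or below the -11 dB threshold — no compression; output -37.3 dB.
Stage 3: overshoot 6.2 dB → 6.2/2 = 3.1 dB → -40.4 dB; +8 dB make-up → -32.4 dB.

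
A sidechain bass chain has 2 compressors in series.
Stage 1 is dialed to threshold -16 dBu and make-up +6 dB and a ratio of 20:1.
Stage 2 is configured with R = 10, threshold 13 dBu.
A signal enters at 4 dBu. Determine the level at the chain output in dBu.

Stage 1: 20 dB above -16 dBu, reduced 20:1 to 1 dB above → -15 dBu; +6 dB make-up → -9 dBu.
Stage 2: -9 dBu ≤ 13 dBu, so stage 2 doesn't engage; output -9 dBu.

-9 dBu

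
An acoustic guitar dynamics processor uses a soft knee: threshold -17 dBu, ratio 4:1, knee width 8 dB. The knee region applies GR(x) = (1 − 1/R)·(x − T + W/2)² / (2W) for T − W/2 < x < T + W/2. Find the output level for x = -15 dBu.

-16.6875 dBu

x − T + W/2 = -15 − (-17) + 4 = 6.
GR = (1 − 1/4) × 6² / 16 = 0.75 × 36 / 16 = 1.6875 dB.
Output = -15 − 1.6875 = -16.6875 dBu.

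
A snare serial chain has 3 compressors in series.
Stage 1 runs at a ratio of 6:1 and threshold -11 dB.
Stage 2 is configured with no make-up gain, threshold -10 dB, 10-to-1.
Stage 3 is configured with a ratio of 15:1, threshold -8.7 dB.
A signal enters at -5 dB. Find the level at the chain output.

-10 dB

Stage 1: overshoot 6 dB → 6/6 = 1 dB → -10 dB.
Stage 2: below threshold (-10 ≤ -10); passes unchanged; output -10 dB.
Stage 3: below threshold (-10 ≤ -8.7); passes unchanged; output -10 dB.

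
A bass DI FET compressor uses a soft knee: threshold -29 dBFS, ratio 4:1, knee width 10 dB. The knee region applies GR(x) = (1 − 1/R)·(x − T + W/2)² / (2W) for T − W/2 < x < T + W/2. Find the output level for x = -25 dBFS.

x − T + W/2 = -25 − (-29) + 5 = 9.
GR = (1 − 1/4) × 9² / 20 = 0.75 × 81 / 20 = 3.0375 dB.
Output = -25 − 3.0375 = -28.0375 dBFS.

-28.0375 dBFS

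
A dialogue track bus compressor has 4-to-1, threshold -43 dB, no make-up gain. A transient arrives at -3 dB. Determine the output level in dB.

-33 dB

-3 dB sits 40 dB over threshold.
At 4:1 the overshoot is divided by 4, leaving 10 dB above threshold.
Output = -43 + 10 = -33 dB.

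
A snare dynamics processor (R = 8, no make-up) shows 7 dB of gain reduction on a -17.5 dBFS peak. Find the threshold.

-25.5 dBFS

Gain reduction = -17.5 − (-24.5) = 7 dB; output overshoot = GR / (R − 1) = 7 / 7 = 1 dB.
Threshold = output − output overshoot = -24.5 − 1 = -25.5 dBFS.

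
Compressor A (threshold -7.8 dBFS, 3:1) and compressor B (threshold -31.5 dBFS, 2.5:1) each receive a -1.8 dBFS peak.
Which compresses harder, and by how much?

B, by 13.82 dB

A: 6 dB over, compressed to 2 dB over, so 4 dB of GR.
B: 29.7 dB over, compressed to 11.88 dB over, so 17.82 dB of GR.
B reduces 13.82 dB more.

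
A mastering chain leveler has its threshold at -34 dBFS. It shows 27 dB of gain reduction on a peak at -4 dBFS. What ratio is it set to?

Input overshoot = -4 − (-34) = 30 dB.
Output overshoot = 30 − 27 = 3 dB.
Ratio = input overshoot / output overshoot = 30 / 3 = 10.

10:1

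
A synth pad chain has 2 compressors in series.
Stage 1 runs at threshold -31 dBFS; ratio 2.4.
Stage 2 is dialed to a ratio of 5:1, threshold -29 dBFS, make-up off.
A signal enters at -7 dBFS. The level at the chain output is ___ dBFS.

Stage 1: -7 dBFS is 24 dB over -31 dBFS; at 2.4:1 that becomes 10 dB over, giving -21 dBFS.
Stage 2: overshoot 8 dB → 8/5 = 1.6 dB → -27.4 dBFS.

-27.4 dBFS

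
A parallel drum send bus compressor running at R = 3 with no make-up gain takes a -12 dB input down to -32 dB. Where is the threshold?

-42 dB

Let T be the threshold. Output overshoot = (input overshoot)/R, so -32 − T = (-12 − T)/3.
3·(-32 − T) = -12 − T → 2·T = -96 − (-12) = -84.
T = -84/2 = -42 dB.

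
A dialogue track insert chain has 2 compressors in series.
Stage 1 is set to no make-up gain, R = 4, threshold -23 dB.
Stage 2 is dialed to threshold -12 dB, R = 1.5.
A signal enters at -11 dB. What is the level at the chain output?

Stage 1: -11 dB is 12 dB over -23 dB; at 4:1 that becomes 3 dB over, giving -20 dB.
Stage 2: -20 dB is at or below the -12 dB threshold — no compression; output -20 dB.

-20 dB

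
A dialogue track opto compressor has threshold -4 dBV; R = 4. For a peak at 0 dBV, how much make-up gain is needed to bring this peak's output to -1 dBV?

Overshoot 4 dB → 4/4 = 1 dB after compression, so the compressed level is -4 + 1 = -3 dBV.
Make-up = target − compressed = -1 − (-3) = 2 dB.

2 dB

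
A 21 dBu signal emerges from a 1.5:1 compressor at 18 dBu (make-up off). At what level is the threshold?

Let T be the threshold. Output overshoot = (input overshoot)/R, so 18 − T = (21 − T)/1.5.
1.5·(18 − T) = 21 − T → 0.5·T = 27 − 21 = 6.
T = 6/0.5 = 12 dBu.

12 dBu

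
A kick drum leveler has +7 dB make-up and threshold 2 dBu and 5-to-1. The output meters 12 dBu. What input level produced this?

Before make-up, the level was 12 − 7 = 5 dBu.
That's 3 dB above the 2 dBu threshold.
Undo the ratio: input overshoot = 3 × 5 = 15 dB, giving input = 17 dBu.

17 dBu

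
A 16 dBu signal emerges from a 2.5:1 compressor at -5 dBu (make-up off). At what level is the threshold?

Input is 35 dB above T (since output overshoot × R = input overshoot: (-5 − T)·2.5 = 16 − T gives T = -19 dBu).
Check: -19 + (16 − (-19))/2.5 = -19 + 14 = -5 dBu. ✓

-19 dBu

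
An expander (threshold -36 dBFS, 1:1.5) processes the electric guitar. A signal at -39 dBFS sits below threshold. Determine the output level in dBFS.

Undershoot = (-36) − (-39) = 3 dB.
At 1:1.5, that expands to 4.5 dB under threshold.
Output = -36 − 4.5 = -40.5 dBFS.

-40.5 dBFS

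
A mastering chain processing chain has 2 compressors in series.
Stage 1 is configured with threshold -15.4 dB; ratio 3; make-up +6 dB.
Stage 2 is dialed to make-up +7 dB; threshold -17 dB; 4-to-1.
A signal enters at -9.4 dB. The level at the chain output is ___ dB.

-7.6 dB

Stage 1: 6 dB above -15.4 dB, reduced 3:1 to 2 dB above → -13.4 dB; +6 dB make-up → -7.4 dB.
Stage 2: overshoot 9.6 dB → 9.6/4 = 2.4 dB → -14.6 dB; +7 dB make-up → -7.6 dB.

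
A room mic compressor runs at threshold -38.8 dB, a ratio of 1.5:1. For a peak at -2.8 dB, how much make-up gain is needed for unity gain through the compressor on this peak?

12 dB

Without make-up, output = threshold + overshoot/1.5 = -38.8 + 24 = -14.8 dB.
Gap to target: 12 dB.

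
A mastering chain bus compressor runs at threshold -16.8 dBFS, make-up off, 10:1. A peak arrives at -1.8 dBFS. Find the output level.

-15.3 dBFS

Overshoot: -1.8 − (-16.8) = 15 dB.
The 15 dB excess becomes 1.5 dB after 10:1 reduction.
That puts the output at -15.3 dBFS.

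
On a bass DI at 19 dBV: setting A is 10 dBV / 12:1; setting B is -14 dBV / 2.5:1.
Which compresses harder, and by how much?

A: GR = 9 − 9/12 = 8.25 dB.
B: GR = 33 − 33/2.5 = 19.8 dB.
Difference: 11.55 dB in favour of B.

B, by 11.55 dB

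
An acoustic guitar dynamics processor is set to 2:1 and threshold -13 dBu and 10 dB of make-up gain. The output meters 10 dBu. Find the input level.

13 dBu

Remove make-up: 10 − 10 = 0 dBu.
That's 13 dB above the -13 dBu threshold.
Undo the ratio: input overshoot = 13 × 2 = 26 dB, giving input = 13 dBu.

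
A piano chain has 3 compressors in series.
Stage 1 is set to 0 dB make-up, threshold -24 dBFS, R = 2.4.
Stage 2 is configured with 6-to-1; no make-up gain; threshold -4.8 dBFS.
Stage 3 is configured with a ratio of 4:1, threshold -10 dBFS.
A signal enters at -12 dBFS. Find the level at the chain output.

Stage 1: -12 dBFS is 12 dB over -24 dBFS; at 2.4:1 that becomes 5 dB over, giving -19 dBFS.
Stage 2: below threshold (-19 ≤ -4.8); passes unchanged; output -19 dBFS.
Stage 3: below threshold (-19 ≤ -10); passes unchanged; output -19 dBFS.

-19 dBFS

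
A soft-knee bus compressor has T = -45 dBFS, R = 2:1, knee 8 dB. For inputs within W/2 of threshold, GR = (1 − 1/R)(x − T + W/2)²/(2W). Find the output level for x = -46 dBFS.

x − T + W/2 = -46 − (-45) + 4 = 3.
GR = (1 − 1/2) × 3² / 16 = 0.5 × 9 / 16 = 0.28125 dB.
Output = -46 − 0.28125 = -46.28125 dBFS.

-46.28125 dBFS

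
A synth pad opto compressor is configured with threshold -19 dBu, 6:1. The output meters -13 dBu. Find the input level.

17 dBu

That's 6 dB above the -19 dBu threshold.
Before 6:1 compression the overshoot was 6 × 6 = 36 dB, so input = -19 + 36 = 17 dBu.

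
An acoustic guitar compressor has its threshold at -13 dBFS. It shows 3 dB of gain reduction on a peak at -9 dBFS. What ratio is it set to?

Input overshoot = -9 − (-13) = 4 dB.
Output overshoot = 4 − 3 = 1 dB.
Ratio = input overshoot / output overshoot = 4 / 1 = 4.

4:1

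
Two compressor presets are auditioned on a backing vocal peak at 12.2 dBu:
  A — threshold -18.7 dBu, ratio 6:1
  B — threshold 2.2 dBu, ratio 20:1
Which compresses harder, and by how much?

A: overshoot 30.9 dB → output overshoot 5.15 dB → GR 25.75 dB.
B: overshoot 10 dB → output overshoot 0.5 dB → GR 9.5 dB.
Difference: 16.25 dB in favour of A.

A, by 16.25 dB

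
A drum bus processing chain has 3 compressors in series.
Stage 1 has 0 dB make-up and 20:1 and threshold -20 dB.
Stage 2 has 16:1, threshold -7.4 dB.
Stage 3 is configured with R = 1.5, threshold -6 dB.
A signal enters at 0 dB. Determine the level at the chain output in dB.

Stage 1: 20 dB above -20 dB, reduced 20:1 to 1 dB above → -19 dB.
Stage 2: -19 dB ≤ -7.4 dB, so stage 2 doesn't engage; output -19 dB.
Stage 3: below threshold (-19 ≤ -6); passes unchanged; output -19 dB.

-19 dB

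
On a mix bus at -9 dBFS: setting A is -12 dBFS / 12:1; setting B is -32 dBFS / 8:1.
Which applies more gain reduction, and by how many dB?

B, by 17.375 dB

A: 3 dB over, compressed to 0.25 dB over, so 2.75 dB of GR.
B: 23 dB over, compressed to 2.875 dB over, so 20.125 dB of GR.
B reduces 17.375 dB more.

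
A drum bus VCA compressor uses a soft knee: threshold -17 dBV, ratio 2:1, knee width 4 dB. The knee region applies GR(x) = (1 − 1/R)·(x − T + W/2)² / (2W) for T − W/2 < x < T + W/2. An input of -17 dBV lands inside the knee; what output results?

-17.25 dBV

x − T + W/2 = -17 − (-17) + 2 = 2.
GR = (1 − 1/2) × 2² / 8 = 0.5 × 4 / 8 = 0.25 dB.
Output = -17 − 0.25 = -17.25 dBV.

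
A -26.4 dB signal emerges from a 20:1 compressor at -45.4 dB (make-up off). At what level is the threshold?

Gain reduction = -26.4 − (-45.4) = 19 dB; output overshoot = GR / (R − 1) = 19 / 19 = 1 dB.
Threshold = output − output overshoot = -45.4 − 1 = -46.4 dB.

-46.4 dB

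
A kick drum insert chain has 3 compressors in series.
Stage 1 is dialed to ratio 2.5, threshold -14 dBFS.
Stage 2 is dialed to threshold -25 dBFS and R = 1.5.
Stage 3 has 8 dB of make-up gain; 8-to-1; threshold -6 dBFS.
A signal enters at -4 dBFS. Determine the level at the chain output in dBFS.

Stage 1: overshoot 10 dB → 10/2.5 = 4 dB → -10 dBFS.
Stage 2: -10 dBFS is 15 dB over -25 dBFS; at 1.5:1 that becomes 10 dB over, giving -15 dBFS.
Stage 3: -15 dBFS is at or below the -6 dBFS threshold — no compression; make-up brings it to -7 dBFS.

-7 dBFS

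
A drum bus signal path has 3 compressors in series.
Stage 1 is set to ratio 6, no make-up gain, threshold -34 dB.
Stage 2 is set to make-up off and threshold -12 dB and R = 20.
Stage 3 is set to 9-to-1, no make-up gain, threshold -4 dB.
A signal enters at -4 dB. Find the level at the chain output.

-29 dB

Stage 1: overshoot 30 dB → 30/6 = 5 dB → -29 dB.
Stage 2: below threshold (-29 ≤ -12); passes unchanged; output -29 dB.
Stage 3: -29 dB ≤ -4 dB, so stage 3 doesn't engage; output -29 dB.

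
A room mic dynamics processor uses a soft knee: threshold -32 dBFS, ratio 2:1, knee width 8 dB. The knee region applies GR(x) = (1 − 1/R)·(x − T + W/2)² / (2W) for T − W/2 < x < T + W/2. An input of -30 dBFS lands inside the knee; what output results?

x − T + W/2 = -30 − (-32) + 4 = 6.
GR = (1 − 1/2) × 6² / 16 = 0.5 × 36 / 16 = 1.125 dB.
Output = -30 − 1.125 = -31.125 dBFS.

-31.125 dBFS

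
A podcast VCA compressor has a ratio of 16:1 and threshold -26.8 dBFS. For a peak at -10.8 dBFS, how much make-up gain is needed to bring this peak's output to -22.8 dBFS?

3 dB

Overshoot 16 dB → 16/16 = 1 dB after compression, so the compressed level is -26.8 + 1 = -25.8 dBFS.
Make-up = target − compressed = -22.8 − (-25.8) = 3 dB.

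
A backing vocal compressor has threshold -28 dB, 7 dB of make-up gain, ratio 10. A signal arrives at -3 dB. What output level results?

-18.5 dB

The input is 25 dB above the -28 dB threshold.
At 10:1 the overshoot is divided by 10, leaving 2.5 dB above threshold.
That puts the output at -25.5 dB; make-up adds 7 dB, giving -18.5 dB.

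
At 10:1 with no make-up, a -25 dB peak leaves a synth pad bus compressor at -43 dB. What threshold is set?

Let T be the threshold. Output overshoot = (input overshoot)/R, so -43 − T = (-25 − T)/10.
10·(-43 − T) = -25 − T → 9·T = -430 − (-25) = -405.
T = -405/9 = -45 dB.

-45 dB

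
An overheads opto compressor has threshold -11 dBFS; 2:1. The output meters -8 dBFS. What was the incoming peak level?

That's 3 dB above the -11 dBFS threshold.
Before 2:1 compression the overshoot was 3 × 2 = 6 dB, so input = -11 + 6 = -5 dBFS.

-5 dBFS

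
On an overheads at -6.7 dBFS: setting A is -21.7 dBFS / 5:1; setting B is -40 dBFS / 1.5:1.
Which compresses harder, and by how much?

A, by 0.9 dB

A: overshoot 15 dB → output overshoot 3 dB → GR 12 dB.
B: overshoot 33.3 dB → output overshoot 22.2 dB → GR 11.1 dB.
A applies 0.9 dB more gain reduction.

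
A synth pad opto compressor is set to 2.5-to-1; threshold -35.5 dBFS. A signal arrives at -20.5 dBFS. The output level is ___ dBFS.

-29.5 dBFS

Overshoot: -20.5 − (-35.5) = 15 dB.
The 15 dB excess becomes 6 dB after 2.5:1 reduction.
So the level is -35.5 + 6 = -29.5 dBFS.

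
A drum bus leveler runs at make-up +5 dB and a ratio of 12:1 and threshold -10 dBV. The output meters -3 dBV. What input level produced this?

Stripping the +5 dB make-up gives -8 dBV at the gain stage.
Post-compression overshoot = -8 − (-10) = 2 dB.
Before 12:1 compression the overshoot was 2 × 12 = 24 dB, so input = -10 + 24 = 14 dBV.

14 dBV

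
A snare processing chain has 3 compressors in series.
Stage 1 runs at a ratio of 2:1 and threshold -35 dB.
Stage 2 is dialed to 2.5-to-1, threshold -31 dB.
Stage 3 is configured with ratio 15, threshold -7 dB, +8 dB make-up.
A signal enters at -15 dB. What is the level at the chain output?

-20.6 dB

Stage 1: 20 dB above -35 dB, reduced 2:1 to 10 dB above → -25 dB.
Stage 2: overshoot 6 dB → 6/2.5 = 2.4 dB → -28.6 dB.
Stage 3: -28.6 dB ≤ -7 dB, so stage 3 doesn't engage; make-up brings it to -20.6 dB.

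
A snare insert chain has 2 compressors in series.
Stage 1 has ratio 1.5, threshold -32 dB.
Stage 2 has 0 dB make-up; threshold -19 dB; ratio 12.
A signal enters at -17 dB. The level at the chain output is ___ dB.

Stage 1: 15 dB above -32 dB, reduced 1.5:1 to 10 dB above → -22 dB.
Stage 2: -22 dB ≤ -19 dB, so stage 2 doesn't engage; output -22 dB.

-22 dB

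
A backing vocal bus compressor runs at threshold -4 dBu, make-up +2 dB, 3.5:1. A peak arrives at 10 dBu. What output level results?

2 dBu

Overshoot: 10 − (-4) = 14 dB.
3.5:1 compression reduces that to 14/3.5 = 4 dB over.
That puts the output at 0 dBu; make-up adds 2 dB, giving 2 dBu.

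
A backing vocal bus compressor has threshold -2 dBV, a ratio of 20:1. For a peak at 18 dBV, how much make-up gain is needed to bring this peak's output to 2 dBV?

Overshoot 20 dB → 20/20 = 1 dB after compression, so the compressed level is -2 + 1 = -1 dBV.
Make-up = target − compressed = 2 − (-1) = 3 dB.

3 dB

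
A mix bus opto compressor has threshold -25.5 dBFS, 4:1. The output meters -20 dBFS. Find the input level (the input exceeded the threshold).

Post-compression overshoot = -20 − (-25.5) = 5.5 dB.
Input overshoot = R × output overshoot = 22 dB → input = -25.5 + 22 = -3.5 dBFS.

-3.5 dBFS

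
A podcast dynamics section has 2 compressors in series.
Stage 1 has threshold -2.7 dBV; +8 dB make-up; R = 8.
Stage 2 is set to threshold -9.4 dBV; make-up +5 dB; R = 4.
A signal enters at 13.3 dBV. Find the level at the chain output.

-0.225 dBV

Stage 1: 13.3 dBV is 16 dB over -2.7 dBV; at 8:1 that becomes 2 dB over, giving -0.7 dBV; +8 dB make-up → 7.3 dBV.
Stage 2: overshoot 16.7 dB → 16.7/4 = 4.175 dB → -5.225 dBV; +5 dB make-up → -0.225 dBV.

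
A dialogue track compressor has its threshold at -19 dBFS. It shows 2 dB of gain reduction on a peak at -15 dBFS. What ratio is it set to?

Input overshoot = -15 − (-19) = 4 dB.
Output overshoot = 4 − 2 = 2 dB.
Ratio = input overshoot / output overshoot = 4 / 2 = 2.

2:1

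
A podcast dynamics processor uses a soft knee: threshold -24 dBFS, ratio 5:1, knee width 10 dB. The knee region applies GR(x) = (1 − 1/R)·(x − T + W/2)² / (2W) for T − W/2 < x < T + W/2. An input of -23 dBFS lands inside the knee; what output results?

x − T + W/2 = -23 − (-24) + 5 = 6.
GR = (1 − 1/5) × 6² / 20 = 0.8 × 36 / 20 = 1.44 dB.
Output = -23 − 1.44 = -24.44 dBFS.

-24.44 dBFS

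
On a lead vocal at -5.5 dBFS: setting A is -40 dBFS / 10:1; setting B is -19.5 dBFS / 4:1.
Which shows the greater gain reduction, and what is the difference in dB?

A, by 20.55 dB

A: GR = 34.5 − 34.5/10 = 31.05 dB.
B: GR = 14 − 14/4 = 10.5 dB.
A applies 20.55 dB more gain reduction.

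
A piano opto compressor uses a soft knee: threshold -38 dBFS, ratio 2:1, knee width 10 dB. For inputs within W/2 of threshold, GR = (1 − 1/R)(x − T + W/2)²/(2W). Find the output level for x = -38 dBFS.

x − T + W/2 = -38 − (-38) + 5 = 5.
GR = (1 − 1/2) × 5² / 20 = 0.5 × 25 / 20 = 0.625 dB.
Output = -38 − 0.625 = -38.625 dBFS.

-38.625 dBFS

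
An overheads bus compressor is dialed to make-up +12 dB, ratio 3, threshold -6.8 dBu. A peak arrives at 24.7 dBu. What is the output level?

15.7 dBu

The input is 31.5 dB above the -6.8 dBu threshold.
The 31.5 dB excess becomes 10.5 dB after 3:1 reduction.
Output = -6.8 + 10.5 = 3.7 dBu; make-up adds 12 dB, giving 15.7 dBu.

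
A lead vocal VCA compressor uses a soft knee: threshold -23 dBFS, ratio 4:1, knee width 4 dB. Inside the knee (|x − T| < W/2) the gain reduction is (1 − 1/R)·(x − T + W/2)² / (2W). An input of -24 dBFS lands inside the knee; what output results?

-24.09375 dBFS

x − T + W/2 = -24 − (-23) + 2 = 1.
GR = (1 − 1/4) × 1² / 8 = 0.75 × 1 / 8 = 0.09375 dB.
Output = -24 − 0.09375 = -24.09375 dBFS.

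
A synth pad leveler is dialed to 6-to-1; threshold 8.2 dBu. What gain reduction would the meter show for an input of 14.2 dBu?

5 dB

14.2 dBu exceeds the threshold by 6 dB.
A 6:1 ratio leaves 1 dB of that excess.
GR = overshoot in − overshoot out = 6 − 1 = 5 dB.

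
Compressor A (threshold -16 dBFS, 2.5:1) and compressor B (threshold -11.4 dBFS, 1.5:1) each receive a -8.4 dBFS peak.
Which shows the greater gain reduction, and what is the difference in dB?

A: GR = 7.6 − 7.6/2.5 = 4.56 dB.
B: GR = 3 − 3/1.5 = 1 dB.
A reduces 3.56 dB more.

A, by 3.56 dB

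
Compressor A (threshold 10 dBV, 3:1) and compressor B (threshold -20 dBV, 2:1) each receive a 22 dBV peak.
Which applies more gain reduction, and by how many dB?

A: overshoot 12 dB → output overshoot 4 dB → GR 8 dB.
B: overshoot 42 dB → output overshoot 21 dB → GR 21 dB.
B applies 13 dB more gain reduction.

B, by 13 dB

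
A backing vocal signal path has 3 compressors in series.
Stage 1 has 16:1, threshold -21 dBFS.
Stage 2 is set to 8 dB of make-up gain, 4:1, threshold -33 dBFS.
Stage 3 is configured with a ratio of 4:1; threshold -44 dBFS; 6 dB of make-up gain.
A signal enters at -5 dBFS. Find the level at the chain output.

-32.4375 dBFS

Stage 1: overshoot 16 dB → 16/16 = 1 dB → -20 dBFS.
Stage 2: overshoot 13 dB → 13/4 = 3.25 dB → -29.75 dBFS; +8 dB make-up → -21.75 dBFS.
Stage 3: 22.25 dB above -44 dBFS, reduced 4:1 to 5.5625 dB above → -38.4375 dBFS; +6 dB make-up → -32.4375 dBFS.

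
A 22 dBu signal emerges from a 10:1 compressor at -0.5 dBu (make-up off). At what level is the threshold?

-3 dBu

Let T be the threshold. Output overshoot = (input overshoot)/R, so -0.5 − T = (22 − T)/10.
10·(-0.5 − T) = 22 − T → 9·T = -5 − 22 = -27.
T = -27/9 = -3 dBu.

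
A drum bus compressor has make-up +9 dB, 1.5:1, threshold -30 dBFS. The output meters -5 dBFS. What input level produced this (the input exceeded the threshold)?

-6 dBFS

Stripping the +9 dB make-up gives -14 dBFS at the gain stage.
Post-compression overshoot = -14 − (-30) = 16 dB.
Input overshoot = R × output overshoot = 24 dB → input = -30 + 24 = -6 dBFS.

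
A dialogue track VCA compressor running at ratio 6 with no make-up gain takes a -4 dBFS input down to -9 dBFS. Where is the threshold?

-10 dBFS

Let T be the threshold. Output overshoot = (input overshoot)/R, so -9 − T = (-4 − T)/6.
6·(-9 − T) = -4 − T → 5·T = -54 − (-4) = -50.
T = -50/5 = -10 dBFS.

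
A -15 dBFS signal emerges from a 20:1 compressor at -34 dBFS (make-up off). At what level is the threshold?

Input is 20 dB above T (since output overshoot × R = input overshoot: (-34 − T)·20 = -15 − T gives T = -35 dBFS).
Check: -35 + (-15 − (-35))/20 = -35 + 1 = -34 dBFS. ✓

-35 dBFS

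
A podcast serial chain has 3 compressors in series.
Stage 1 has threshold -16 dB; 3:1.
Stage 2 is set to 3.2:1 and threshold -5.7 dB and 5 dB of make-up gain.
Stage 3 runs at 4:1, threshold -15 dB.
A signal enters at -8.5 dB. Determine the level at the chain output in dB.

-13.375 dB

Stage 1: -8.5 dB is 7.5 dB over -16 dB; at 3:1 that becomes 2.5 dB over, giving -13.5 dB.
Stage 2: -13.5 dB is at or below the -5.7 dB threshold — no compression; make-up brings it to -8.5 dB.
Stage 3: overshoot 6.5 dB → 6.5/4 = 1.625 dB → -13.375 dB.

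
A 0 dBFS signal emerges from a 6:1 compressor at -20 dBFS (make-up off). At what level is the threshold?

Gain reduction = 0 − (-20) = 20 dB; output overshoot = GR / (R − 1) = 20 / 5 = 4 dB.
Threshold = output − output overshoot = -20 − 4 = -24 dBFS.

-24 dBFS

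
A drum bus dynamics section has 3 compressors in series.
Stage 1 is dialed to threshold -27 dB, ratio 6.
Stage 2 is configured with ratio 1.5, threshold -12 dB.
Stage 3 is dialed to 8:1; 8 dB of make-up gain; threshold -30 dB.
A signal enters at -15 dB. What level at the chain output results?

-21.375 dB

Stage 1: 12 dB above -27 dB, reduced 6:1 to 2 dB above → -25 dB.
Stage 2: -25 dB is at or below the -12 dB threshold — no compression; output -25 dB.
Stage 3: overshoot 5 dB → 5/8 = 0.625 dB → -29.375 dB; +8 dB make-up → -21.375 dB.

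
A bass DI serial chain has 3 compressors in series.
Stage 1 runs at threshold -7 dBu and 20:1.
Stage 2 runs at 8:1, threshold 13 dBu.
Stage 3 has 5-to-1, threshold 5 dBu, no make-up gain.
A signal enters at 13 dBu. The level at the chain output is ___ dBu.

-6 dBu

Stage 1: 13 dBu is 20 dB over -7 dBu; at 20:1 that becomes 1 dB over, giving -6 dBu.
Stage 2: -6 dBu is at or below the 13 dBu threshold — no compression; output -6 dBu.
Stage 3: -6 dBu is at or below the 5 dBu threshold — no compression; output -6 dBu.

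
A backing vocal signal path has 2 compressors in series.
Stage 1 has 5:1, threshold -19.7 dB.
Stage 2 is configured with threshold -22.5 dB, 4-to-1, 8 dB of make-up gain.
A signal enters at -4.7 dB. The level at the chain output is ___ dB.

-13.05 dB

Stage 1: -4.7 dB is 15 dB over -19.7 dB; at 5:1 that becomes 3 dB over, giving -16.7 dB.
Stage 2: 5.8 dB above -22.5 dB, reduced 4:1 to 1.45 dB above → -21.05 dB; +8 dB make-up → -13.05 dB.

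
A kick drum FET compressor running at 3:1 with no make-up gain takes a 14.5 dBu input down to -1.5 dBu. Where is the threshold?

Gain reduction = 14.5 − (-1.5) = 16 dB; output overshoot = GR / (R − 1) = 16 / 2 = 8 dB.
Threshold = output − output overshoot = -1.5 − 8 = -9.5 dBu.

-9.5 dBu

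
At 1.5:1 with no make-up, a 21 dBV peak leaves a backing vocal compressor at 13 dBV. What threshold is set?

Input is 24 dB above T (since output overshoot × R = input overshoot: (13 − T)·1.5 = 21 − T gives T = -3 dBV).
Check: -3 + (21 − (-3))/1.5 = -3 + 16 = 13 dBV. ✓

-3 dBV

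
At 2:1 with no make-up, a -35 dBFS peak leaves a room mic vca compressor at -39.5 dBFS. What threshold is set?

-44 dBFS

Input is 9 dB above T (since output overshoot × R = input overshoot: (-39.5 − T)·2 = -35 − T gives T = -44 dBFS).
Check: -44 + (-35 − (-44))/2 = -44 + 4.5 = -39.5 dBFS. ✓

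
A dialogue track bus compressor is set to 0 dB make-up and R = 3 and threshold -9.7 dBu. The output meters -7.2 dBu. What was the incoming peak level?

-2.2 dBu

That's 2.5 dB above the -9.7 dBu threshold.
Before 3:1 compression the overshoot was 2.5 × 3 = 7.5 dB, so input = -9.7 + 7.5 = -2.2 dBu.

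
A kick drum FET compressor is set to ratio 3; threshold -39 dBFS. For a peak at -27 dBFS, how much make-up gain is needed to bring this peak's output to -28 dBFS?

7 dB

The peak compresses to -39 + 12/3 = -35 dBFS.
To reach -28 dBFS requires -28 − (-35) = 7 dB of make-up.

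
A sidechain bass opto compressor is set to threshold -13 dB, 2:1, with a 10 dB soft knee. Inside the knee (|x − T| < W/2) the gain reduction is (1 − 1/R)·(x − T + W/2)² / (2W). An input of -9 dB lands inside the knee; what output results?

x − T + W/2 = -9 − (-13) + 5 = 9.
GR = (1 − 1/2) × 9² / 20 = 0.5 × 81 / 20 = 2.025 dB.
Output = -9 − 2.025 = -11.025 dB.

-11.025 dB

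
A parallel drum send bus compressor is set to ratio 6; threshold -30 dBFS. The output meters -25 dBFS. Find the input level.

The compressed level sits -25 − (-30) = 5 dB over threshold.
Input overshoot = R × output overshoot = 30 dB → input = -30 + 30 = 0 dBFS.

0 dBFS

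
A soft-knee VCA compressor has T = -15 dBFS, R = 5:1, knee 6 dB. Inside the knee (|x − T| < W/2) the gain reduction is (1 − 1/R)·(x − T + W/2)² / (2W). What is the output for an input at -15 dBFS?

-15.6 dBFS

x − T + W/2 = -15 − (-15) + 3 = 3.
GR = (1 − 1/5) × 3² / 12 = 0.8 × 9 / 12 = 0.6 dB.
Output = -15 − 0.6 = -15.6 dBFS.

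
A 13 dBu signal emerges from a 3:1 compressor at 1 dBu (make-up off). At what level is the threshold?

Input is 18 dB above T (since output overshoot × R = input overshoot: (1 − T)·3 = 13 − T gives T = -5 dBu).
Check: -5 + (13 − (-5))/3 = -5 + 6 = 1 dBu. ✓

-5 dBu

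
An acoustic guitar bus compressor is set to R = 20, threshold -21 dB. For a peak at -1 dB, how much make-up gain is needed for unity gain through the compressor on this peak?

19 dB

The peak compresses to -21 + 20/20 = -20 dB.
To reach -1 dB requires -1 − (-20) = 19 dB of make-up.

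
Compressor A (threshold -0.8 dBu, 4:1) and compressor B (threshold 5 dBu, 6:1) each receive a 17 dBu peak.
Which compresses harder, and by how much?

A, by 3.35 dB

A: GR = 17.8 − 17.8/4 = 13.35 dB.
B: GR = 12 − 12/6 = 10 dB.
Difference: 3.35 dB in favour of A.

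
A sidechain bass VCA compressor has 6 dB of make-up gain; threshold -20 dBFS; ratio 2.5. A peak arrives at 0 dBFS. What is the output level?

-6 dBFS

Overshoot: 0 − (-20) = 20 dB.
At 2.5:1 the overshoot is divided by 2.5, leaving 8 dB above threshold.
So the level is -20 + 8 = -12 dBFS; make-up adds 6 dB, giving -6 dBFS.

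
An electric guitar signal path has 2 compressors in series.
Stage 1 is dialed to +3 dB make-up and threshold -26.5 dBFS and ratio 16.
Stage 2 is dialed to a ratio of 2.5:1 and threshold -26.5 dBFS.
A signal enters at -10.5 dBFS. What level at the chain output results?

Stage 1: 16 dB above -26.5 dBFS, reduced 16:1 to 1 dB above → -25.5 dBFS; +3 dB make-up → -22.5 dBFS.
Stage 2: overshoot 4 dB → 4/2.5 = 1.6 dB → -24.9 dBFS.

-24.9 dBFS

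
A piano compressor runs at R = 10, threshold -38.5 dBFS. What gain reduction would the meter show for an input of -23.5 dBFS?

13.5 dB

-23.5 dBFS exceeds the threshold by 15 dB.
A 10:1 ratio leaves 1.5 dB of that excess.
Gain reduction = 15 − 1.5 = 13.5 dB.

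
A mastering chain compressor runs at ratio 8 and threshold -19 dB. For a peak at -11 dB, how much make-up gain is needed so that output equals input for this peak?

7 dB

Overshoot 8 dB → 8/8 = 1 dB after compression, so the compressed level is -19 + 1 = -18 dB.
Make-up = target − compressed = -11 − (-18) = 7 dB.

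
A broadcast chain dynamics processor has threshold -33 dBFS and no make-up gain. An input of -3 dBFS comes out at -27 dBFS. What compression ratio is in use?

5:1

Input overshoot = -3 − (-33) = 30 dB; output overshoot = -27 − (-33) = 6 dB.
Ratio = 30 / 6 = 5.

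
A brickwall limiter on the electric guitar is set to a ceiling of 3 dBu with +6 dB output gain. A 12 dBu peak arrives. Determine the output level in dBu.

The limiter clamps the peak to its 3 dBu ceiling.
Output gain then adds 6 dB: 3 + 6 = 9 dBu.

9 dBu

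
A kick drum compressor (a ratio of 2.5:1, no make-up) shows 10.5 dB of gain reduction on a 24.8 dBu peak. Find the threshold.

Gain reduction = 24.8 − 14.3 = 10.5 dB; output overshoot = GR / (R − 1) = 10.5 / 1.5 = 7 dB.
Threshold = output − output overshoot = 14.3 − 7 = 7.3 dBu.

7.3 dBu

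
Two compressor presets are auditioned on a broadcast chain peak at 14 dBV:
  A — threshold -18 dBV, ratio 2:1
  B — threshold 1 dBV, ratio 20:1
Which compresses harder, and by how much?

A: overshoot 32 dB → output overshoot 16 dB → GR 16 dB.
B: overshoot 13 dB → output overshoot 0.65 dB → GR 12.35 dB.
Difference: 3.65 dB in favour of A.

A, by 3.65 dB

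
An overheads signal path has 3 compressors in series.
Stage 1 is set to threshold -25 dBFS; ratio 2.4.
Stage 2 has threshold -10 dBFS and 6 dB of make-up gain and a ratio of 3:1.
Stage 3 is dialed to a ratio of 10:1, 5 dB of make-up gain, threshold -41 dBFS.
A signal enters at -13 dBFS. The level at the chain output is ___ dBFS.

-33.3 dBFS

Stage 1: -13 dBFS is 12 dB over -25 dBFS; at 2.4:1 that becomes 5 dB over, giving -20 dBFS.
Stage 2: -20 dBFS ≤ -10 dBFS, so stage 2 doesn't engage; make-up brings it to -14 dBFS.
Stage 3: -14 dBFS is 27 dB over -41 dBFS; at 10:1 that becomes 2.7 dB over, giving -38.3 dBFS; +5 dB make-up → -33.3 dBFS.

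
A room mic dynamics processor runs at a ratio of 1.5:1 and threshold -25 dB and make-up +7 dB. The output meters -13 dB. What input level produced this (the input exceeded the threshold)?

Stripping the +7 dB make-up gives -20 dB at the gain stage.
That's 5 dB above the -25 dB threshold.
Undo the ratio: input overshoot = 5 × 1.5 = 7.5 dB, giving input = -17.5 dB.

-17.5 dB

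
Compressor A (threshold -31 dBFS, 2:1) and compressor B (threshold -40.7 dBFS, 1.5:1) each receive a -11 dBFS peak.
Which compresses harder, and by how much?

A: GR = 20 − 20/2 = 10 dB.
B: GR = 29.7 − 29.7/1.5 = 9.9 dB.
A applies 0.1 dB more gain reduction.

A, by 0.1 dB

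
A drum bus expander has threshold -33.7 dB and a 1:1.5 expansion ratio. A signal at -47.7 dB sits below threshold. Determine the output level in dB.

-54.7 dB

Below threshold, a 1:1.5 expander applies gain = (1.5−1)×(T − x) of attenuation.
(1.5−1) × 14 = 7 dB, so output = -47.7 − 7 = -54.7 dB.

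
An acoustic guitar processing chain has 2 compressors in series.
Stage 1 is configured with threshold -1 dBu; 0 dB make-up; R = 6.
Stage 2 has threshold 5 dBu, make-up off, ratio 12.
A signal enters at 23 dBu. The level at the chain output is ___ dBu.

Stage 1: overshoot 24 dB → 24/6 = 4 dB → 3 dBu.
Stage 2: 3 dBu ≤ 5 dBu, so stage 2 doesn't engage; output 3 dBu.

3 dBu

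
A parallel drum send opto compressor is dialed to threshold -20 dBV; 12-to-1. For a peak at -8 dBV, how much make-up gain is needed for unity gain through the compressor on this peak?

Overshoot 12 dB → 12/12 = 1 dB after compression, so the compressed level is -20 + 1 = -19 dBV.
Make-up = target − compressed = -8 − (-19) = 11 dB.

11 dB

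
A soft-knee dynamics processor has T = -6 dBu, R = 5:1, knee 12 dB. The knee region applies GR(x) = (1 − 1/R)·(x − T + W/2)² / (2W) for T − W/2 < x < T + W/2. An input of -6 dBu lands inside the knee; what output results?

x − T + W/2 = -6 − (-6) + 6 = 6.
GR = (1 − 1/5) × 6² / 24 = 0.8 × 36 / 24 = 1.2 dB.
Output = -6 − 1.2 = -7.2 dBu.

-7.2 dBu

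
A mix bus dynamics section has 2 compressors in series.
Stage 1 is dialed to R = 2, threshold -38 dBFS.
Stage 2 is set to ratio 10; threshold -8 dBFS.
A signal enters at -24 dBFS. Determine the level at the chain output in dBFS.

Stage 1: overshoot 14 dB → 14/2 = 7 dB → -31 dBFS.
Stage 2: -31 dBFS is at or below the -8 dBFS threshold — no compression; output -31 dBFS.

-31 dBFS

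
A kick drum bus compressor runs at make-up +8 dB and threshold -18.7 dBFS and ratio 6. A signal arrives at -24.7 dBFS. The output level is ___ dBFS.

-24.7 dBFS is 6 dB below the -18.7 dBFS threshold, so no gain reduction is applied.
Make-up gain adds 8 dB: -24.7 + 8 = -16.7 dBFS.

-16.7 dBFS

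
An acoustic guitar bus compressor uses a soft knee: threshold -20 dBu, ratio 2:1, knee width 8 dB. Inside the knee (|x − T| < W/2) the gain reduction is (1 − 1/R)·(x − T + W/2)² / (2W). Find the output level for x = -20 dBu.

-20.5 dBu

x − T + W/2 = -20 − (-20) + 4 = 4.
GR = (1 − 1/2) × 4² / 16 = 0.5 × 16 / 16 = 0.5 dB.
Output = -20 − 0.5 = -20.5 dBu.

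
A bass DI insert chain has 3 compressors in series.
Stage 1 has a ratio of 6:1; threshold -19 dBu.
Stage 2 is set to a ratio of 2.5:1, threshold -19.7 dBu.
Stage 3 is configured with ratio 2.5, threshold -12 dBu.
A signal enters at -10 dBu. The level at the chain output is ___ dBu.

-18.82 dBu

Stage 1: -10 dBu is 9 dB over -19 dBu; at 6:1 that becomes 1.5 dB over, giving -17.5 dBu.
Stage 2: 2.2 dB above -19.7 dBu, reduced 2.5:1 to 0.88 dB above → -18.82 dBu.
Stage 3: below threshold (-18.82 ≤ -12); passes unchanged; output -18.82 dBu.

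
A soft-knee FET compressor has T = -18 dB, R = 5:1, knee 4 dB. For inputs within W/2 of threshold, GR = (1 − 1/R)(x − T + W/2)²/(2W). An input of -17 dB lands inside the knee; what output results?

x − T + W/2 = -17 − (-18) + 2 = 3.
GR = (1 − 1/5) × 3² / 8 = 0.8 × 9 / 8 = 0.9 dB.
Output = -17 − 0.9 = -17.9 dB.

-17.9 dB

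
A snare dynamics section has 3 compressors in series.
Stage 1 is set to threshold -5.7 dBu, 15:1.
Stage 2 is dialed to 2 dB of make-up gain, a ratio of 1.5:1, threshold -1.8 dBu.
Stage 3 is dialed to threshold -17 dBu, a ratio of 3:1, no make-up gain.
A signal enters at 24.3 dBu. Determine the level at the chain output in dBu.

Stage 1: overshoot 30 dB → 30/15 = 2 dB → -3.7 dBu.
Stage 2: below threshold (-3.7 ≤ -1.8); passes unchanged; make-up brings it to -1.7 dBu.
Stage 3: -1.7 dBu is 15.3 dB over -17 dBu; at 3:1 that becomes 5.1 dB over, giving -11.9 dBu.

-11.9 dBu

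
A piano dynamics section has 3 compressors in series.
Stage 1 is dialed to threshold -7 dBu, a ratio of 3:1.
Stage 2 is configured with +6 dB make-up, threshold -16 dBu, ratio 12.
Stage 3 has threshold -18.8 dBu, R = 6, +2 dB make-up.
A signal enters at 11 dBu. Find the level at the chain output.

Stage 1: 18 dB above -7 dBu, reduced 3:1 to 6 dB above → -1 dBu.
Stage 2: -1 dBu is 15 dB over -16 dBu; at 12:1 that becomes 1.25 dB over, giving -14.75 dBu; +6 dB make-up → -8.75 dBu.
Stage 3: 10.05 dB above -18.8 dBu, reduced 6:1 to 1.675 dB above → -17.125 dBu; +2 dB make-up → -15.125 dBu.

-15.125 dBu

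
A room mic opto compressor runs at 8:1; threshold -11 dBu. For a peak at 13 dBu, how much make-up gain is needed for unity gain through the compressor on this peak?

Overshoot 24 dB → 24/8 = 3 dB after compression, so the compressed level is -11 + 3 = -8 dBu.
Make-up = target − compressed = 13 − (-8) = 21 dB.

21 dB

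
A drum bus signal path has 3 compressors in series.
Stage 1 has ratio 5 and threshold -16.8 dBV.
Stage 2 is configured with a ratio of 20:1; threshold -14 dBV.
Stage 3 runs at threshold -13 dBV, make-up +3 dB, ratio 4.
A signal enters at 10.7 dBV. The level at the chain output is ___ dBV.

-10.865 dBV

Stage 1: 10.7 dBV is 27.5 dB over -16.8 dBV; at 5:1 that becomes 5.5 dB over, giving -11.3 dBV.
Stage 2: -11.3 dBV is 2.7 dB over -14 dBV; at 20:1 that becomes 0.135 dB over, giving -13.865 dBV.
Stage 3: below threshold (-13.865 ≤ -13); passes unchanged; make-up brings it to -10.865 dBV.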